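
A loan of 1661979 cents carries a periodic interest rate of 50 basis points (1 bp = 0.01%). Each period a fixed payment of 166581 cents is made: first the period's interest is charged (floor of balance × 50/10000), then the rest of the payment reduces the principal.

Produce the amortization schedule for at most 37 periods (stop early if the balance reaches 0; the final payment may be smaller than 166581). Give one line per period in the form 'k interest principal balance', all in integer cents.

1. interest=⌊1661979·50/10000⌋=8309; principal=166581-8309=158272; balance=1661979-158272=1503707
2. interest=⌊1503707·50/10000⌋=7518; principal=166581-7518=159063; balance=1503707-159063=1344644
3. interest=⌊1344644·50/10000⌋=6723; principal=166581-6723=159858; balance=1344644-159858=1184786
4. interest=⌊1184786·50/10000⌋=5923; principal=166581-5923=160658; balance=1184786-160658=1024128
5. interest=⌊1024128·50/10000⌋=5120; principal=166581-5120=161461; balance=1024128-161461=862667
6. interest=⌊862667·50/10000⌋=4313; principal=166581-4313=162268; balance=862667-162268=700399
7. interest=⌊700399·50/10000⌋=3501; principal=166581-3501=163080; balance=700399-163080=537319
8. interest=⌊537319·50/10000⌋=2686; principal=166581-2686=163895; balance=537319-163895=373424
9. interest=⌊373424·50/10000⌋=1867; principal=166581-1867=164714; balance=373424-164714=208710
10. interest=⌊208710·50/10000⌋=1043; principal=166581-1043=165538; balance=208710-165538=43172
11. interest=⌊43172·50/10000⌋=215; principal=min(166581-215,43172)=43172; balance=43172-43172=0

1 8309 158272 1503707
2 7518 159063 1344644
3 6723 159858 1184786
4 5923 160658 1024128
5 5120 161461 862667
6 4313 162268 700399
7 3501 163080 537319
8 2686 163895 373424
9 1867 164714 208710
10 1043 165538 43172
11 215 43172 0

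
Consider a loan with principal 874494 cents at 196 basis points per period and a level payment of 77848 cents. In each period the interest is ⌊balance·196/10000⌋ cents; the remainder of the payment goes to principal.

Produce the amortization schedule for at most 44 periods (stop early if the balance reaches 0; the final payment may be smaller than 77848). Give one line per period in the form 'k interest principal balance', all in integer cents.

1. interest=⌊874494·196/10000⌋=17140; principal=77848-17140=60708; balance=874494-60708=813786
2. interest=⌊813786·196/10000⌋=15950; principal=77848-15950=61898; balance=813786-61898=751888
3. interest=⌊751888·196/10000⌋=14737; principal=77848-14737=63111; balance=751888-63111=688777
4. interest=⌊688777·196/10000⌋=13500; principal=77848-13500=64348; balance=688777-64348=624429
5. interest=⌊624429·196/10000⌋=12238; principal=77848-12238=65610; balance=624429-65610=558819
6. interest=⌊558819·196/10000⌋=10952; principal=77848-10952=66896; balance=558819-66896=491923
7. interest=⌊491923·196/10000⌋=9641; principal=77848-9641=68207; balance=491923-68207=423716
8. interest=⌊423716·196/10000⌋=8304; principal=77848-8304=69544; balance=423716-69544=354172
9. interest=⌊354172·196/10000⌋=6941; principal=77848-6941=70907; balance=354172-70907=283265
10. interest=⌊283265·196/10000⌋=5551; principal=77848-5551=72297; balance=283265-72297=210968
11. interest=⌊210968·196/10000⌋=4134; principal=77848-4134=73714; balance=210968-73714=137254
12. interest=⌊137254·196/10000⌋=2690; principal=77848-2690=75158; balance=137254-75158=62096
13. interest=⌊62096·196/10000⌋=1217; principal=min(77848-1217,62096)=62096; balance=62096-62096=0

1 17140 60708 813786
2 15950 61898 751888
3 14737 63111 688777
4 13500 64348 624429
5 12238 65610 558819
6 10952 66896 491923
7 9641 68207 423716
8 8304 69544 354172
9 6941 70907 283265
10 5551 72297 210968
11 4134 73714 137254
12 2690 75158 62096
13 1217 62096 0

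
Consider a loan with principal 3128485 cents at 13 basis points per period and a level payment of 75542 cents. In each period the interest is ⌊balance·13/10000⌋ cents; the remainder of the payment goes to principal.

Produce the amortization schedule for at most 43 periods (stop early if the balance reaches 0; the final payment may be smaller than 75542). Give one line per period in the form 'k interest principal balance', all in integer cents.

1 4067 71475 3057010
2 3974 71568 2985442
3 3881 71661 2913781
4 3787 71755 2842026
5 3694 71848 2770178
6 3601 71941 2698237
7 3507 72035 2626202
8 3414 72128 2554074
9 3320 72222 2481852
10 3226 72316 2409536
11 3132 72410 2337126
12 3038 72504 2264622
13 2944 72598 2192024
14 2849 72693 2119331
15 2755 72787 2046544
16 2660 72882 1973662
17 2565 72977 1900685
18 2470 73072 1827613
19 2375 73167 1754446
20 2280 73262 1681184
21 2185 73357 1607827
22 2090 73452 1534375
23 1994 73548 1460827
24 1899 73643 1387184
25 1803 73739 1313445
26 1707 73835 1239610
27 1611 73931 1165679
28 1515 74027 1091652
29 1419 74123 1017529
30 1322 74220 943309
31 1226 74316 868993
32 1129 74413 794580
33 1032 74510 720070
34 936 74606 645464
35 839 74703 570761
36 741 74801 495960
37 644 74898 421062
38 547 74995 346067
39 449 75093 270974
40 352 75190 195784
41 254 75288 120496
42 156 75386 45110
43 58 45110 0

1. interest=⌊3128485·13/10000⌋=4067; principal=75542-4067=71475; balance=3128485-71475=3057010
2. interest=⌊3057010·13/10000⌋=3974; principal=75542-3974=71568; balance=3057010-71568=2985442
3. interest=⌊2985442·13/10000⌋=3881; principal=75542-3881=71661; balance=2985442-71661=2913781
4. interest=⌊2913781·13/10000⌋=3787; principal=75542-3787=71755; balance=2913781-71755=2842026
5. interest=⌊2842026·13/10000⌋=3694; principal=75542-3694=71848; balance=2842026-71848=2770178
6. interest=⌊2770178·13/10000⌋=3601; principal=75542-3601=71941; balance=2770178-71941=2698237
7. interest=⌊2698237·13/10000⌋=3507; principal=75542-3507=72035; balance=2698237-72035=2626202
8. interest=⌊2626202·13/10000⌋=3414; principal=75542-3414=72128; balance=2626202-72128=2554074
9. interest=⌊2554074·13/10000⌋=3320; principal=75542-3320=72222; balance=2554074-72222=2481852
10. interest=⌊2481852·13/10000⌋=3226; principal=75542-3226=72316; balance=2481852-72316=2409536
11. interest=⌊2409536·13/10000⌋=3132; principal=75542-3132=72410; balance=2409536-72410=2337126
12. interest=⌊2337126·13/10000⌋=3038; principal=75542-3038=72504; balance=2337126-72504=2264622
13. interest=⌊2264622·13/10000⌋=2944; principal=75542-2944=72598; balance=2264622-72598=2192024
14. interest=⌊2192024·13/10000⌋=2849; principal=75542-2849=72693; balance=2192024-72693=2119331
15. interest=⌊2119331·13/10000⌋=2755; principal=75542-2755=72787; balance=2119331-72787=2046544
16. interest=⌊2046544·13/10000⌋=2660; principal=75542-2660=72882; balance=2046544-72882=1973662
17. interest=⌊1973662·13/10000⌋=2565; principal=75542-2565=72977; balance=1973662-72977=1900685
18. interest=⌊1900685·13/10000⌋=2470; principal=75542-2470=73072; balance=1900685-73072=1827613
19. interest=⌊1827613·13/10000⌋=2375; principal=75542-2375=73167; balance=1827613-73167=1754446
20. interest=⌊1754446·13/10000⌋=2280; principal=75542-2280=73262; balance=1754446-73262=1681184
21. interest=⌊1681184·13/10000⌋=2185; principal=75542-2185=73357; balance=1681184-73357=1607827
22. interest=⌊1607827·13/10000⌋=2090; principal=75542-2090=73452; balance=1607827-73452=1534375
23. interest=⌊1534375·13/10000⌋=1994; principal=75542-1994=73548; balance=1534375-73548=1460827
24. interest=⌊1460827·13/10000⌋=1899; principal=75542-1899=73643; balance=1460827-73643=1387184
25. interest=⌊1387184·13/10000⌋=1803; principal=75542-1803=73739; balance=1387184-73739=1313445
26. interest=⌊1313445·13/10000⌋=1707; principal=75542-1707=73835; balance=1313445-73835=1239610
27. interest=⌊1239610·13/10000⌋=1611; principal=75542-1611=73931; balance=1239610-73931=1165679
28. interest=⌊1165679·13/10000⌋=1515; principal=75542-1515=74027; balance=1165679-74027=1091652
29. interest=⌊1091652·13/10000⌋=1419; principal=75542-1419=74123; balance=1091652-74123=1017529
30. interest=⌊1017529·13/10000⌋=1322; principal=75542-1322=74220; balance=1017529-74220=943309
31. interest=⌊943309·13/10000⌋=1226; principal=75542-1226=74316; balance=943309-74316=868993
32. interest=⌊868993·13/10000⌋=1129; principal=75542-1129=74413; balance=868993-74413=794580
33. interest=⌊794580·13/10000⌋=1032; principal=75542-1032=74510; balance=794580-74510=720070
34. interest=⌊720070·13/10000⌋=936; principal=75542-936=74606; balance=720070-74606=645464
35. interest=⌊645464·13/10000⌋=839; principal=75542-839=74703; balance=645464-74703=570761
36. interest=⌊570761·13/10000⌋=741; principal=75542-741=74801; balance=570761-74801=495960
37. interest=⌊495960·13/10000⌋=644; principal=75542-644=74898; balance=495960-74898=421062
38. interest=⌊421062·13/10000⌋=547; principal=75542-547=74995; balance=421062-74995=346067
39. interest=⌊346067·13/10000⌋=449; principal=75542-449=75093; balance=346067-75093=270974
40. interest=⌊270974·13/10000⌋=352; principal=75542-352=75190; balance=270974-75190=195784
41. interest=⌊195784·13/10000⌋=254; principal=75542-254=75288; balance=195784-75288=120496
42. interest=⌊120496·13/10000⌋=156; principal=75542-156=75386; balance=120496-75386=45110
43. interest=⌊45110·13/10000⌋=58; principal=min(75542-58,45110)=45110; balance=45110-45110=0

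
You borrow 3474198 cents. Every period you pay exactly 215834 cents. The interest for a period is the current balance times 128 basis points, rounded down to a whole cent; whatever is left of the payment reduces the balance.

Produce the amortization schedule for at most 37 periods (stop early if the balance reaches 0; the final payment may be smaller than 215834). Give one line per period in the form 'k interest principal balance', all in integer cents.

1. interest=⌊3474198·128/10000⌋=44469; principal=215834-44469=171365; balance=3474198-171365=3302833
2. interest=⌊3302833·128/10000⌋=42276; principal=215834-42276=173558; balance=3302833-173558=3129275
3. interest=⌊3129275·128/10000⌋=40054; principal=215834-40054=175780; balance=3129275-175780=2953495
4. interest=⌊2953495·128/10000⌋=37804; principal=215834-37804=178030; balance=2953495-178030=2775465
5. interest=⌊2775465·128/10000⌋=35525; principal=215834-35525=180309; balance=2775465-180309=2595156
6. interest=⌊2595156·128/10000⌋=33217; principal=215834-33217=182617; balance=2595156-182617=2412539
7. interest=⌊2412539·128/10000⌋=30880; principal=215834-30880=184954; balance=2412539-184954=2227585
8. interest=⌊2227585·128/10000⌋=28513; principal=215834-28513=187321; balance=2227585-187321=2040264
9. interest=⌊2040264·128/10000⌋=26115; principal=215834-26115=189719; balance=2040264-189719=1850545
10. interest=⌊1850545·128/10000⌋=23686; principal=215834-23686=192148; balance=1850545-192148=1658397
11. interest=⌊1658397·128/10000⌋=21227; principal=215834-21227=194607; balance=1658397-194607=1463790
12. interest=⌊1463790·128/10000⌋=18736; principal=215834-18736=197098; balance=1463790-197098=1266692
13. interest=⌊1266692·128/10000⌋=16213; principal=215834-16213=199621; balance=1266692-199621=1067071
14. interest=⌊1067071·128/10000⌋=13658; principal=215834-13658=202176; balance=1067071-202176=864895
15. interest=⌊864895·128/10000⌋=11070; principal=215834-11070=204764; balance=864895-204764=660131
16. interest=⌊660131·128/10000⌋=8449; principal=215834-8449=207385; balance=660131-207385=452746
17. interest=⌊452746·128/10000⌋=5795; principal=215834-5795=210039; balance=452746-210039=242707
18. interest=⌊242707·128/10000⌋=3106; principal=215834-3106=212728; balance=242707-212728=29979
19. interest=⌊29979·128/10000⌋=383; principal=min(215834-383,29979)=29979; balance=29979-29979=0

1 44469 171365 3302833
2 42276 173558 3129275
3 40054 175780 2953495
4 37804 178030 2775465
5 35525 180309 2595156
6 33217 182617 2412539
7 30880 184954 2227585
8 28513 187321 2040264
9 26115 189719 1850545
10 23686 192148 1658397
11 21227 194607 1463790
12 18736 197098 1266692
13 16213 199621 1067071
14 13658 202176 864895
15 11070 204764 660131
16 8449 207385 452746
17 5795 210039 242707
18 3106 212728 29979
19 383 29979 0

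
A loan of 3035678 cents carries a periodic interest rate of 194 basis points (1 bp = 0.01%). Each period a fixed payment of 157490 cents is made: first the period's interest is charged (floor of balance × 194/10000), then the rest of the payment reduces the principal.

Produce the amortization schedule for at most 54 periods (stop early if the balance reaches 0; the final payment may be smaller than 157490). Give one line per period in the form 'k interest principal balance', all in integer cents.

1 58892 98598 2937080
2 56979 100511 2836569
3 55029 102461 2734108
4 53041 104449 2629659
5 51015 106475 2523184
6 48949 108541 2414643
7 46844 110646 2303997
8 44697 112793 2191204
9 42509 114981 2076223
10 40278 117212 1959011
11 38004 119486 1839525
12 35686 121804 1717721
13 33323 124167 1593554
14 30914 126576 1466978
15 28459 129031 1337947
16 25956 131534 1206413
17 23404 134086 1072327
18 20803 136687 935640
19 18151 139339 796301
20 15448 142042 654259
21 12692 144798 509461
22 9883 147607 361854
23 7019 150471 211383
24 4100 153390 57993
25 1125 57993 0

1. interest=⌊3035678·194/10000⌋=58892; principal=157490-58892=98598; balance=3035678-98598=2937080
2. interest=⌊2937080·194/10000⌋=56979; principal=157490-56979=100511; balance=2937080-100511=2836569
3. interest=⌊2836569·194/10000⌋=55029; principal=157490-55029=102461; balance=2836569-102461=2734108
4. interest=⌊2734108·194/10000⌋=53041; principal=157490-53041=104449; balance=2734108-104449=2629659
5. interest=⌊2629659·194/10000⌋=51015; principal=157490-51015=106475; balance=2629659-106475=2523184
6. interest=⌊2523184·194/10000⌋=48949; principal=157490-48949=108541; balance=2523184-108541=2414643
7. interest=⌊2414643·194/10000⌋=46844; principal=157490-46844=110646; balance=2414643-110646=2303997
8. interest=⌊2303997·194/10000⌋=44697; principal=157490-44697=112793; balance=2303997-112793=2191204
9. interest=⌊2191204·194/10000⌋=42509; principal=157490-42509=114981; balance=2191204-114981=2076223
10. interest=⌊2076223·194/10000⌋=40278; principal=157490-40278=117212; balance=2076223-117212=1959011
11. interest=⌊1959011·194/10000⌋=38004; principal=157490-38004=119486; balance=1959011-119486=1839525
12. interest=⌊1839525·194/10000⌋=35686; principal=157490-35686=121804; balance=1839525-121804=1717721
13. interest=⌊1717721·194/10000⌋=33323; principal=157490-33323=124167; balance=1717721-124167=1593554
14. interest=⌊1593554·194/10000⌋=30914; principal=157490-30914=126576; balance=1593554-126576=1466978
15. interest=⌊1466978·194/10000⌋=28459; principal=157490-28459=129031; balance=1466978-129031=1337947
16. interest=⌊1337947·194/10000⌋=25956; principal=157490-25956=131534; balance=1337947-131534=1206413
17. interest=⌊1206413·194/10000⌋=23404; principal=157490-23404=134086; balance=1206413-134086=1072327
18. interest=⌊1072327·194/10000⌋=20803; principal=157490-20803=136687; balance=1072327-136687=935640
19. interest=⌊935640·194/10000⌋=18151; principal=157490-18151=139339; balance=935640-139339=796301
20. interest=⌊796301·194/10000⌋=15448; principal=157490-15448=142042; balance=796301-142042=654259
21. interest=⌊654259·194/10000⌋=12692; principal=157490-12692=144798; balance=654259-144798=509461
22. interest=⌊509461·194/10000⌋=9883; principal=157490-9883=147607; balance=509461-147607=361854
23. interest=⌊361854·194/10000⌋=7019; principal=157490-7019=150471; balance=361854-150471=211383
24. interest=⌊211383·194/10000⌋=4100; principal=157490-4100=153390; balance=211383-153390=57993
25. interest=⌊57993·194/10000⌋=1125; principal=min(157490-1125,57993)=57993; balance=57993-57993=0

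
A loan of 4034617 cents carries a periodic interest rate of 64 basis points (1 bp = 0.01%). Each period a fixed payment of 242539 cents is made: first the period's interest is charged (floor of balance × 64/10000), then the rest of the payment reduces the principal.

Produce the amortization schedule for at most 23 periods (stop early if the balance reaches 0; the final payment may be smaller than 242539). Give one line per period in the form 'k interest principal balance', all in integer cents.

1. interest=⌊4034617·64/10000⌋=25821; principal=242539-25821=216718; balance=4034617-216718=3817899
2. interest=⌊3817899·64/10000⌋=24434; principal=242539-24434=218105; balance=3817899-218105=3599794
3. interest=⌊3599794·64/10000⌋=23038; principal=242539-23038=219501; balance=3599794-219501=3380293
4. interest=⌊3380293·64/10000⌋=21633; principal=242539-21633=220906; balance=3380293-220906=3159387
5. interest=⌊3159387·64/10000⌋=20220; principal=242539-20220=222319; balance=3159387-222319=2937068
6. interest=⌊2937068·64/10000⌋=18797; principal=242539-18797=223742; balance=2937068-223742=2713326
7. interest=⌊2713326·64/10000⌋=17365; principal=242539-17365=225174; balance=2713326-225174=2488152
8. interest=⌊2488152·64/10000⌋=15924; principal=242539-15924=226615; balance=2488152-226615=2261537
9. interest=⌊2261537·64/10000⌋=14473; principal=242539-14473=228066; balance=2261537-228066=2033471
10. interest=⌊2033471·64/10000⌋=13014; principal=242539-13014=229525; balance=2033471-229525=1803946
11. interest=⌊1803946·64/10000⌋=11545; principal=242539-11545=230994; balance=1803946-230994=1572952
12. interest=⌊1572952·64/10000⌋=10066; principal=242539-10066=232473; balance=1572952-232473=1340479
13. interest=⌊1340479·64/10000⌋=8579; principal=242539-8579=233960; balance=1340479-233960=1106519
14. interest=⌊1106519·64/10000⌋=7081; principal=242539-7081=235458; balance=1106519-235458=871061
15. interest=⌊871061·64/10000⌋=5574; principal=242539-5574=236965; balance=871061-236965=634096
16. interest=⌊634096·64/10000⌋=4058; principal=242539-4058=238481; balance=634096-238481=395615
17. interest=⌊395615·64/10000⌋=2531; principal=242539-2531=240008; balance=395615-240008=155607
18. interest=⌊155607·64/10000⌋=995; principal=min(242539-995,155607)=155607; balance=155607-155607=0

1 25821 216718 3817899
2 24434 218105 3599794
3 23038 219501 3380293
4 21633 220906 3159387
5 20220 222319 2937068
6 18797 223742 2713326
7 17365 225174 2488152
8 15924 226615 2261537
9 14473 228066 2033471
10 13014 229525 1803946
11 11545 230994 1572952
12 10066 232473 1340479
13 8579 233960 1106519
14 7081 235458 871061
15 5574 236965 634096
16 4058 238481 395615
17 2531 240008 155607
18 995 155607 0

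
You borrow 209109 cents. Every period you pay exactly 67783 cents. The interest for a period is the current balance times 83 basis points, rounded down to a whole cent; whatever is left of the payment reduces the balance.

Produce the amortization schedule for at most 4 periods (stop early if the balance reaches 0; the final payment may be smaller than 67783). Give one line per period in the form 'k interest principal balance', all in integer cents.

1 1735 66048 143061
2 1187 66596 76465
3 634 67149 9316
4 77 9316 0

1. interest=⌊209109·83/10000⌋=1735; principal=67783-1735=66048; balance=209109-66048=143061
2. interest=⌊143061·83/10000⌋=1187; principal=67783-1187=66596; balance=143061-66596=76465
3. interest=⌊76465·83/10000⌋=634; principal=67783-634=67149; balance=76465-67149=9316
4. interest=⌊9316·83/10000⌋=77; principal=min(67783-77,9316)=9316; balance=9316-9316=0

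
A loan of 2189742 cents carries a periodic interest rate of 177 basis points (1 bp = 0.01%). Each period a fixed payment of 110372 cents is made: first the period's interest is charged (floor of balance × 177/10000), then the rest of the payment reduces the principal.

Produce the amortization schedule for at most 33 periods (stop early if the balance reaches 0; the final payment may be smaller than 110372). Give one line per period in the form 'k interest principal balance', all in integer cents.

1 38758 71614 2118128
2 37490 72882 2045246
3 36200 74172 1971074
4 34888 75484 1895590
5 33551 76821 1818769
6 32192 78180 1740589
7 30808 79564 1661025
8 29400 80972 1580053
9 27966 82406 1497647
10 26508 83864 1413783
11 25023 85349 1328434
12 23513 86859 1241575
13 21975 88397 1153178
14 20411 89961 1063217
15 18818 91554 971663
16 17198 93174 878489
17 15549 94823 783666
18 13870 96502 687164
19 12162 98210 588954
20 10424 99948 489006
21 8655 101717 387289
22 6855 103517 283772
23 5022 105350 178422
24 3158 107214 71208
25 1260 71208 0

1. interest=⌊2189742·177/10000⌋=38758; principal=110372-38758=71614; balance=2189742-71614=2118128
2. interest=⌊2118128·177/10000⌋=37490; principal=110372-37490=72882; balance=2118128-72882=2045246
3. interest=⌊2045246·177/10000⌋=36200; principal=110372-36200=74172; balance=2045246-74172=1971074
4. interest=⌊1971074·177/10000⌋=34888; principal=110372-34888=75484; balance=1971074-75484=1895590
5. interest=⌊1895590·177/10000⌋=33551; principal=110372-33551=76821; balance=1895590-76821=1818769
6. interest=⌊1818769·177/10000⌋=32192; principal=110372-32192=78180; balance=1818769-78180=1740589
7. interest=⌊1740589·177/10000⌋=30808; principal=110372-30808=79564; balance=1740589-79564=1661025
8. interest=⌊1661025·177/10000⌋=29400; principal=110372-29400=80972; balance=1661025-80972=1580053
9. interest=⌊1580053·177/10000⌋=27966; principal=110372-27966=82406; balance=1580053-82406=1497647
10. interest=⌊1497647·177/10000⌋=26508; principal=110372-26508=83864; balance=1497647-83864=1413783
11. interest=⌊1413783·177/10000⌋=25023; principal=110372-25023=85349; balance=1413783-85349=1328434
12. interest=⌊1328434·177/10000⌋=23513; principal=110372-23513=86859; balance=1328434-86859=1241575
13. interest=⌊1241575·177/10000⌋=21975; principal=110372-21975=88397; balance=1241575-88397=1153178
14. interest=⌊1153178·177/10000⌋=20411; principal=110372-20411=89961; balance=1153178-89961=1063217
15. interest=⌊1063217·177/10000⌋=18818; principal=110372-18818=91554; balance=1063217-91554=971663
16. interest=⌊971663·177/10000⌋=17198; principal=110372-17198=93174; balance=971663-93174=878489
17. interest=⌊878489·177/10000⌋=15549; principal=110372-15549=94823; balance=878489-94823=783666
18. interest=⌊783666·177/10000⌋=13870; principal=110372-13870=96502; balance=783666-96502=687164
19. interest=⌊687164·177/10000⌋=12162; principal=110372-12162=98210; balance=687164-98210=588954
20. interest=⌊588954·177/10000⌋=10424; principal=110372-10424=99948; balance=588954-99948=489006
21. interest=⌊489006·177/10000⌋=8655; principal=110372-8655=101717; balance=489006-101717=387289
22. interest=⌊387289·177/10000⌋=6855; principal=110372-6855=103517; balance=387289-103517=283772
23. interest=⌊283772·177/10000⌋=5022; principal=110372-5022=105350; balance=283772-105350=178422
24. interest=⌊178422·177/10000⌋=3158; principal=110372-3158=107214; balance=178422-107214=71208
25. interest=⌊71208·177/10000⌋=1260; principal=min(110372-1260,71208)=71208; balance=71208-71208=0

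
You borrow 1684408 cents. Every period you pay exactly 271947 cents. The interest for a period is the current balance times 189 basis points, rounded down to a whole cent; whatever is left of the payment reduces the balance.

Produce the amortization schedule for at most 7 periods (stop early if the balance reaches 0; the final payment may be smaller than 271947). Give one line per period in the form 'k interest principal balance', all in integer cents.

1. interest=⌊1684408·189/10000⌋=31835; principal=271947-31835=240112; balance=1684408-240112=1444296
2. interest=⌊1444296·189/10000⌋=27297; principal=271947-27297=244650; balance=1444296-244650=1199646
3. interest=⌊1199646·189/10000⌋=22673; principal=271947-22673=249274; balance=1199646-249274=950372
4. interest=⌊950372·189/10000⌋=17962; principal=271947-17962=253985; balance=950372-253985=696387
5. interest=⌊696387·189/10000⌋=13161; principal=271947-13161=258786; balance=696387-258786=437601
6. interest=⌊437601·189/10000⌋=8270; principal=271947-8270=263677; balance=437601-263677=173924
7. interest=⌊173924·189/10000⌋=3287; principal=min(271947-3287,173924)=173924; balance=173924-173924=0

1 31835 240112 1444296
2 27297 244650 1199646
3 22673 249274 950372
4 17962 253985 696387
5 13161 258786 437601
6 8270 263677 173924
7 3287 173924 0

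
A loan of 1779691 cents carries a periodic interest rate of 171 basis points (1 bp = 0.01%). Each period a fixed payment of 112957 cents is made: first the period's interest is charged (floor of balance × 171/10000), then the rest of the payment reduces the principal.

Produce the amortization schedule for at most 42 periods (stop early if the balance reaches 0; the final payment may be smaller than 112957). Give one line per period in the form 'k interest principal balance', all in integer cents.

1 30432 82525 1697166
2 29021 83936 1613230
3 27586 85371 1527859
4 26126 86831 1441028
5 24641 88316 1352712
6 23131 89826 1262886
7 21595 91362 1171524
8 20033 92924 1078600
9 18444 94513 984087
10 16827 96130 887957
11 15184 97773 790184
12 13512 99445 690739
13 11811 101146 589593
14 10082 102875 486718
15 8322 104635 382083
16 6533 106424 275659
17 4713 108244 167415
18 2862 110095 57320
19 980 57320 0

1. interest=⌊1779691·171/10000⌋=30432; principal=112957-30432=82525; balance=1779691-82525=1697166
2. interest=⌊1697166·171/10000⌋=29021; principal=112957-29021=83936; balance=1697166-83936=1613230
3. interest=⌊1613230·171/10000⌋=27586; principal=112957-27586=85371; balance=1613230-85371=1527859
4. interest=⌊1527859·171/10000⌋=26126; principal=112957-26126=86831; balance=1527859-86831=1441028
5. interest=⌊1441028·171/10000⌋=24641; principal=112957-24641=88316; balance=1441028-88316=1352712
6. interest=⌊1352712·171/10000⌋=23131; principal=112957-23131=89826; balance=1352712-89826=1262886
7. interest=⌊1262886·171/10000⌋=21595; principal=112957-21595=91362; balance=1262886-91362=1171524
8. interest=⌊1171524·171/10000⌋=20033; principal=112957-20033=92924; balance=1171524-92924=1078600
9. interest=⌊1078600·171/10000⌋=18444; principal=112957-18444=94513; balance=1078600-94513=984087
10. interest=⌊984087·171/10000⌋=16827; principal=112957-16827=96130; balance=984087-96130=887957
11. interest=⌊887957·171/10000⌋=15184; principal=112957-15184=97773; balance=887957-97773=790184
12. interest=⌊790184·171/10000⌋=13512; principal=112957-13512=99445; balance=790184-99445=690739
13. interest=⌊690739·171/10000⌋=11811; principal=112957-11811=101146; balance=690739-101146=589593
14. interest=⌊589593·171/10000⌋=10082; principal=112957-10082=102875; balance=589593-102875=486718
15. interest=⌊486718·171/10000⌋=8322; principal=112957-8322=104635; balance=486718-104635=382083
16. interest=⌊382083·171/10000⌋=6533; principal=112957-6533=106424; balance=382083-106424=275659
17. interest=⌊275659·171/10000⌋=4713; principal=112957-4713=108244; balance=275659-108244=167415
18. interest=⌊167415·171/10000⌋=2862; principal=112957-2862=110095; balance=167415-110095=57320
19. interest=⌊57320·171/10000⌋=980; principal=min(112957-980,57320)=57320; balance=57320-57320=0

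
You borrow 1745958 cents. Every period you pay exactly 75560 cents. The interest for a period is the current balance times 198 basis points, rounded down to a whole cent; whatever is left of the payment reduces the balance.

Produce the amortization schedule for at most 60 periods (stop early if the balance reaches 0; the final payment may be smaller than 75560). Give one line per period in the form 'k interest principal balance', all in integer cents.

1 34569 40991 1704967
2 33758 41802 1663165
3 32930 42630 1620535
4 32086 43474 1577061
5 31225 44335 1532726
6 30347 45213 1487513
7 29452 46108 1441405
8 28539 47021 1394384
9 27608 47952 1346432
10 26659 48901 1297531
11 25691 49869 1247662
12 24703 50857 1196805
13 23696 51864 1144941
14 22669 52891 1092050
15 21622 53938 1038112
16 20554 55006 983106
17 19465 56095 927011
18 18354 57206 869805
19 17222 58338 811467
20 16067 59493 751974
21 14889 60671 691303
22 13687 61873 629430
23 12462 63098 566332
24 11213 64347 501985
25 9939 65621 436364
26 8640 66920 369444
27 7314 68246 301198
28 5963 69597 231601
29 4585 70975 160626
30 3180 72380 88246
31 1747 73813 14433
32 285 14433 0

1. interest=⌊1745958·198/10000⌋=34569; principal=75560-34569=40991; balance=1745958-40991=1704967
2. interest=⌊1704967·198/10000⌋=33758; principal=75560-33758=41802; balance=1704967-41802=1663165
3. interest=⌊1663165·198/10000⌋=32930; principal=75560-32930=42630; balance=1663165-42630=1620535
4. interest=⌊1620535·198/10000⌋=32086; principal=75560-32086=43474; balance=1620535-43474=1577061
5. interest=⌊1577061·198/10000⌋=31225; principal=75560-31225=44335; balance=1577061-44335=1532726
6. interest=⌊1532726·198/10000⌋=30347; principal=75560-30347=45213; balance=1532726-45213=1487513
7. interest=⌊1487513·198/10000⌋=29452; principal=75560-29452=46108; balance=1487513-46108=1441405
8. interest=⌊1441405·198/10000⌋=28539; principal=75560-28539=47021; balance=1441405-47021=1394384
9. interest=⌊1394384·198/10000⌋=27608; principal=75560-27608=47952; balance=1394384-47952=1346432
10. interest=⌊1346432·198/10000⌋=26659; principal=75560-26659=48901; balance=1346432-48901=1297531
11. interest=⌊1297531·198/10000⌋=25691; principal=75560-25691=49869; balance=1297531-49869=1247662
12. interest=⌊1247662·198/10000⌋=24703; principal=75560-24703=50857; balance=1247662-50857=1196805
13. interest=⌊1196805·198/10000⌋=23696; principal=75560-23696=51864; balance=1196805-51864=1144941
14. interest=⌊1144941·198/10000⌋=22669; principal=75560-22669=52891; balance=1144941-52891=1092050
15. interest=⌊1092050·198/10000⌋=21622; principal=75560-21622=53938; balance=1092050-53938=1038112
16. interest=⌊1038112·198/10000⌋=20554; principal=75560-20554=55006; balance=1038112-55006=983106
17. interest=⌊983106·198/10000⌋=19465; principal=75560-19465=56095; balance=983106-56095=927011
18. interest=⌊927011·198/10000⌋=18354; principal=75560-18354=57206; balance=927011-57206=869805
19. interest=⌊869805·198/10000⌋=17222; principal=75560-17222=58338; balance=869805-58338=811467
20. interest=⌊811467·198/10000⌋=16067; principal=75560-16067=59493; balance=811467-59493=751974
21. interest=⌊751974·198/10000⌋=14889; principal=75560-14889=60671; balance=751974-60671=691303
22. interest=⌊691303·198/10000⌋=13687; principal=75560-13687=61873; balance=691303-61873=629430
23. interest=⌊629430·198/10000⌋=12462; principal=75560-12462=63098; balance=629430-63098=566332
24. interest=⌊566332·198/10000⌋=11213; principal=75560-11213=64347; balance=566332-64347=501985
25. interest=⌊501985·198/10000⌋=9939; principal=75560-9939=65621; balance=501985-65621=436364
26. interest=⌊436364·198/10000⌋=8640; principal=75560-8640=66920; balance=436364-66920=369444
27. interest=⌊369444·198/10000⌋=7314; principal=75560-7314=68246; balance=369444-68246=301198
28. interest=⌊301198·198/10000⌋=5963; principal=75560-5963=69597; balance=301198-69597=231601
29. interest=⌊231601·198/10000⌋=4585; principal=75560-4585=70975; balance=231601-70975=160626
30. interest=⌊160626·198/10000⌋=3180; principal=75560-3180=72380; balance=160626-72380=88246
31. interest=⌊88246·198/10000⌋=1747; principal=75560-1747=73813; balance=88246-73813=14433
32. interest=⌊14433·198/10000⌋=285; principal=min(75560-285,14433)=14433; balance=14433-14433=0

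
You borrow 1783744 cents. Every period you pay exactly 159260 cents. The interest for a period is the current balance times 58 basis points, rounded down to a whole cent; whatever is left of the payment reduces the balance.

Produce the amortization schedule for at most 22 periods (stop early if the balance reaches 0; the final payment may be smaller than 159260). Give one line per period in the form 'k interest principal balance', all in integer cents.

1 10345 148915 1634829
2 9482 149778 1485051
3 8613 150647 1334404
4 7739 151521 1182883
5 6860 152400 1030483
6 5976 153284 877199
7 5087 154173 723026
8 4193 155067 567959
9 3294 155966 411993
10 2389 156871 255122
11 1479 157781 97341
12 564 97341 0

1. interest=⌊1783744·58/10000⌋=10345; principal=159260-10345=148915; balance=1783744-148915=1634829
2. interest=⌊1634829·58/10000⌋=9482; principal=159260-9482=149778; balance=1634829-149778=1485051
3. interest=⌊1485051·58/10000⌋=8613; principal=159260-8613=150647; balance=1485051-150647=1334404
4. interest=⌊1334404·58/10000⌋=7739; principal=159260-7739=151521; balance=1334404-151521=1182883
5. interest=⌊1182883·58/10000⌋=6860; principal=159260-6860=152400; balance=1182883-152400=1030483
6. interest=⌊1030483·58/10000⌋=5976; principal=159260-5976=153284; balance=1030483-153284=877199
7. interest=⌊877199·58/10000⌋=5087; principal=159260-5087=154173; balance=877199-154173=723026
8. interest=⌊723026·58/10000⌋=4193; principal=159260-4193=155067; balance=723026-155067=567959
9. interest=⌊567959·58/10000⌋=3294; principal=159260-3294=155966; balance=567959-155966=411993
10. interest=⌊411993·58/10000⌋=2389; principal=159260-2389=156871; balance=411993-156871=255122
11. interest=⌊255122·58/10000⌋=1479; principal=159260-1479=157781; balance=255122-157781=97341
12. interest=⌊97341·58/10000⌋=564; principal=min(159260-564,97341)=97341; balance=97341-97341=0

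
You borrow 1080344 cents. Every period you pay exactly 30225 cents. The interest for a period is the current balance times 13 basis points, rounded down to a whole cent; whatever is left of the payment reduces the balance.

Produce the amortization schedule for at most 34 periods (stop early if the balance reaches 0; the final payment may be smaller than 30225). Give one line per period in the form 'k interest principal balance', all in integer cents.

1. interest=⌊1080344·13/10000⌋=1404; principal=30225-1404=28821; balance=1080344-28821=1051523
2. interest=⌊1051523·13/10000⌋=1366; principal=30225-1366=28859; balance=1051523-28859=1022664
3. interest=⌊1022664·13/10000⌋=1329; principal=30225-1329=28896; balance=1022664-28896=993768
4. interest=⌊993768·13/10000⌋=1291; principal=30225-1291=28934; balance=993768-28934=964834
5. interest=⌊964834·13/10000⌋=1254; principal=30225-1254=28971; balance=964834-28971=935863
6. interest=⌊935863·13/10000⌋=1216; principal=30225-1216=29009; balance=935863-29009=906854
7. interest=⌊906854·13/10000⌋=1178; principal=30225-1178=29047; balance=906854-29047=877807
8. interest=⌊877807·13/10000⌋=1141; principal=30225-1141=29084; balance=877807-29084=848723
9. interest=⌊848723·13/10000⌋=1103; principal=30225-1103=29122; balance=848723-29122=819601
10. interest=⌊819601·13/10000⌋=1065; principal=30225-1065=29160; balance=819601-29160=790441
11. interest=⌊790441·13/10000⌋=1027; principal=30225-1027=29198; balance=790441-29198=761243
12. interest=⌊761243·13/10000⌋=989; principal=30225-989=29236; balance=761243-29236=732007
13. interest=⌊732007·13/10000⌋=951; principal=30225-951=29274; balance=732007-29274=702733
14. interest=⌊702733·13/10000⌋=913; principal=30225-913=29312; balance=702733-29312=673421
15. interest=⌊673421·13/10000⌋=875; principal=30225-875=29350; balance=673421-29350=644071
16. interest=⌊644071·13/10000⌋=837; principal=30225-837=29388; balance=644071-29388=614683
17. interest=⌊614683·13/10000⌋=799; principal=30225-799=29426; balance=614683-29426=585257
18. interest=⌊585257·13/10000⌋=760; principal=30225-760=29465; balance=585257-29465=555792
19. interest=⌊555792·13/10000⌋=722; principal=30225-722=29503; balance=555792-29503=526289
20. interest=⌊526289·13/10000⌋=684; principal=30225-684=29541; balance=526289-29541=496748
21. interest=⌊496748·13/10000⌋=645; principal=30225-645=29580; balance=496748-29580=467168
22. interest=⌊467168·13/10000⌋=607; principal=30225-607=29618; balance=467168-29618=437550
23. interest=⌊437550·13/10000⌋=568; principal=30225-568=29657; balance=437550-29657=407893
24. interest=⌊407893·13/10000⌋=530; principal=30225-530=29695; balance=407893-29695=378198
25. interest=⌊378198·13/10000⌋=491; principal=30225-491=29734; balance=378198-29734=348464
26. interest=⌊348464·13/10000⌋=453; principal=30225-453=29772; balance=348464-29772=318692
27. interest=⌊318692·13/10000⌋=414; principal=30225-414=29811; balance=318692-29811=288881
28. interest=⌊288881·13/10000⌋=375; principal=30225-375=29850; balance=288881-29850=259031
29. interest=⌊259031·13/10000⌋=336; principal=30225-336=29889; balance=259031-29889=229142
30. interest=⌊229142·13/10000⌋=297; principal=30225-297=29928; balance=229142-29928=199214
31. interest=⌊199214·13/10000⌋=258; principal=30225-258=29967; balance=199214-29967=169247
32. interest=⌊169247·13/10000⌋=220; principal=30225-220=30005; balance=169247-30005=139242
33. interest=⌊139242·13/10000⌋=181; principal=30225-181=30044; balance=139242-30044=109198
34. interest=⌊109198·13/10000⌋=141; principal=30225-141=30084; balance=109198-30084=79114

1 1404 28821 1051523
2 1366 28859 1022664
3 1329 28896 993768
4 1291 28934 964834
5 1254 28971 935863
6 1216 29009 906854
7 1178 29047 877807
8 1141 29084 848723
9 1103 29122 819601
10 1065 29160 790441
11 1027 29198 761243
12 989 29236 732007
13 951 29274 702733
14 913 29312 673421
15 875 29350 644071
16 837 29388 614683
17 799 29426 585257
18 760 29465 555792
19 722 29503 526289
20 684 29541 496748
21 645 29580 467168
22 607 29618 437550
23 568 29657 407893
24 530 29695 378198
25 491 29734 348464
26 453 29772 318692
27 414 29811 288881
28 375 29850 259031
29 336 29889 229142
30 297 29928 199214
31 258 29967 169247
32 220 30005 139242
33 181 30044 109198
34 141 30084 79114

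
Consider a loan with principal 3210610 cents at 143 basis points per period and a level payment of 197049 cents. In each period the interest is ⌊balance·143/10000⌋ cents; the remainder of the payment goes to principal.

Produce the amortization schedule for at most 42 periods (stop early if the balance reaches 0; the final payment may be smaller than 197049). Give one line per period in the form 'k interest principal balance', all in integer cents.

1 45911 151138 3059472
2 43750 153299 2906173
3 41558 155491 2750682
4 39334 157715 2592967
5 37079 159970 2432997
6 34791 162258 2270739
7 32471 164578 2106161
8 30118 166931 1939230
9 27730 169319 1769911
10 25309 171740 1598171
11 22853 174196 1423975
12 20362 176687 1247288
13 17836 179213 1068075
14 15273 181776 886299
15 12674 184375 701924
16 10037 187012 514912
17 7363 189686 325226
18 4650 192399 132827
19 1899 132827 0

1. interest=⌊3210610·143/10000⌋=45911; principal=197049-45911=151138; balance=3210610-151138=3059472
2. interest=⌊3059472·143/10000⌋=43750; principal=197049-43750=153299; balance=3059472-153299=2906173
3. interest=⌊2906173·143/10000⌋=41558; principal=197049-41558=155491; balance=2906173-155491=2750682
4. interest=⌊2750682·143/10000⌋=39334; principal=197049-39334=157715; balance=2750682-157715=2592967
5. interest=⌊2592967·143/10000⌋=37079; principal=197049-37079=159970; balance=2592967-159970=2432997
6. interest=⌊2432997·143/10000⌋=34791; principal=197049-34791=162258; balance=2432997-162258=2270739
7. interest=⌊2270739·143/10000⌋=32471; principal=197049-32471=164578; balance=2270739-164578=2106161
8. interest=⌊2106161·143/10000⌋=30118; principal=197049-30118=166931; balance=2106161-166931=1939230
9. interest=⌊1939230·143/10000⌋=27730; principal=197049-27730=169319; balance=1939230-169319=1769911
10. interest=⌊1769911·143/10000⌋=25309; principal=197049-25309=171740; balance=1769911-171740=1598171
11. interest=⌊1598171·143/10000⌋=22853; principal=197049-22853=174196; balance=1598171-174196=1423975
12. interest=⌊1423975·143/10000⌋=20362; principal=197049-20362=176687; balance=1423975-176687=1247288
13. interest=⌊1247288·143/10000⌋=17836; principal=197049-17836=179213; balance=1247288-179213=1068075
14. interest=⌊1068075·143/10000⌋=15273; principal=197049-15273=181776; balance=1068075-181776=886299
15. interest=⌊886299·143/10000⌋=12674; principal=197049-12674=184375; balance=886299-184375=701924
16. interest=⌊701924·143/10000⌋=10037; principal=197049-10037=187012; balance=701924-187012=514912
17. interest=⌊514912·143/10000⌋=7363; principal=197049-7363=189686; balance=514912-189686=325226
18. interest=⌊325226·143/10000⌋=4650; principal=197049-4650=192399; balance=325226-192399=132827
19. interest=⌊132827·143/10000⌋=1899; principal=min(197049-1899,132827)=132827; balance=132827-132827=0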